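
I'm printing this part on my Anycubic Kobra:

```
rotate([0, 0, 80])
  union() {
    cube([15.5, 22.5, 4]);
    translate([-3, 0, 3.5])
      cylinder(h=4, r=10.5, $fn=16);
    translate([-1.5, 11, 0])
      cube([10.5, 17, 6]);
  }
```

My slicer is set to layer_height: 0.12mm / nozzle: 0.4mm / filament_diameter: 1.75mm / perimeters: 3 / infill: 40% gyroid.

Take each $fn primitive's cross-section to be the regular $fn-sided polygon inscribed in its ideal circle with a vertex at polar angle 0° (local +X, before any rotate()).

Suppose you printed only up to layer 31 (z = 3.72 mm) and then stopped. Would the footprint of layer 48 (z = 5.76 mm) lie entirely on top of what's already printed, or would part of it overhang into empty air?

Compare the two slices. At z = 3.72: the 15.5×22.5 cube contributes its full rectangle (area 348.75 mm²); the cylinder at (-3, 0): section is a regular 16-gon, circumradius r=10.5 (area = (16/2)·10.500²·sin(360°/16) = 337.53 mm²); the cube at (-1.5, 11) is present — its section is the full 10.5×17 rectangle (area 178.50 mm²); Taking the union: the regions partially overlap — summed areas 864.78 mm² minus the doubly-counted overlap 157.28 mm² gives 707.50 mm² — area = 707.50 mm²; (whole slice rotated 80° about Z — lengths, areas and connectivity unchanged). At z = 5.76: the cube is absent (z outside [0, 4]); the r=10.5 cylinder at (-3, 0) gives a regular 16-gon of circumradius 10.5 (constant along its height) (area = (16/2)·10.500²·sin(360°/16) = 337.53 mm²); the cube at (-1.5, 11) is present — its section is the full 10.5×17 rectangle (area 178.50 mm²); Merging all regions: the 2 present regions are separate (no shared area or edge), so areas and boundary lengths simply add and each stays a separate island — area = 516.03 mm²; (whole slice rotated 80° about Z — lengths, areas and connectivity unchanged). Checking containment: the cross-section at z = 5.76 is a subset of the cross-section at z = 3.72.

entirely on top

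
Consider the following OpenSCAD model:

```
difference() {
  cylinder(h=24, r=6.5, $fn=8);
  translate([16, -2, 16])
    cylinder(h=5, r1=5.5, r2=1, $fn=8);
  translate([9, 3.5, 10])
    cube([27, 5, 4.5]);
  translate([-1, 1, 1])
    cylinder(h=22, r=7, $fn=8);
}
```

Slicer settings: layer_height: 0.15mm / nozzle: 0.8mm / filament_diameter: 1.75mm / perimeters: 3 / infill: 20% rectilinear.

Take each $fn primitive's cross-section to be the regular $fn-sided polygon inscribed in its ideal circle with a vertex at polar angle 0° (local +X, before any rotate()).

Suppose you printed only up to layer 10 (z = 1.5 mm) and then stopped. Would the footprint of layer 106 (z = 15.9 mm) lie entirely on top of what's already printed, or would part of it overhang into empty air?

Compare the two slices. At z = 1.5: the r=6.5 cylinder gives a regular 8-gon of circumradius 6.5 (constant along its height) (area = (8/2)·6.500²·sin(360°/8) = 119.50 mm²); the cone at (16, -2) is not intersected at this z (z outside [16, 21]); the cube at (9, 3.5) is not intersected at this z (z outside [10, 14.5]); the cylinder at (-1, 1): section is a regular 8-gon, circumradius r=7 (area = (8/2)·7.000²·sin(360°/8) = 138.59 mm²); Subtracting the remaining from the first: starting from the r=6.5 cylinder (119.50 mm²), the r=7 cylinder at (-1, 1) partially overlaps it — only the 110.07 mm² overlap (of its 138.59 mm²) is removed, clipping the outline — area = 9.43 mm². At z = 15.9: the cylinder: section is a regular 8-gon, circumradius r=6.5 (area = (8/2)·6.500²·sin(360°/8) = 119.50 mm²); the cone at (16, -2) is absent (z outside [16, 21]); the cube at (9, 3.5) does not reach this height (z outside [10, 14.5]); the r=7 cylinder at (-1, 1) gives a regular 8-gon of circumradius 7 (constant along its height) (area = (8/2)·7.000²·sin(360°/8) = 138.59 mm²); Taking the first minus the rest: starting from the r=6.5 cylinder (119.50 mm²), the r=7 cylinder at (-1, 1) partially overlaps it — only the 110.07 mm² overlap (of its 138.59 mm²) is removed, clipping the outline — area = 9.43 mm². Checking containment: the cross-section at z = 15.9 is a subset of the cross-section at z = 1.5.

entirely on top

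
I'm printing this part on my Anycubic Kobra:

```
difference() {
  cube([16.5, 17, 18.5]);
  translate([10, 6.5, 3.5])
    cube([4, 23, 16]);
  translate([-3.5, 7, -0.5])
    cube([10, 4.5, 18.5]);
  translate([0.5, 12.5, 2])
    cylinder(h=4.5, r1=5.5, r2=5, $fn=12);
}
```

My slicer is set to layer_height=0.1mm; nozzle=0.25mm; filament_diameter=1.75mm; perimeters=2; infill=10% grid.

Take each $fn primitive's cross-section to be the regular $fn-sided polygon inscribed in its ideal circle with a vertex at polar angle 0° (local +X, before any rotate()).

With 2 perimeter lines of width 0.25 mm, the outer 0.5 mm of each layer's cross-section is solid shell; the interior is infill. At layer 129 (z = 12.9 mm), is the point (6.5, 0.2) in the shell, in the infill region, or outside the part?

shell

At z = 12.9 mm: the cube (footprint 16.5×17) is included at this height; the cube at (10, 6.5) (footprint 4×23) is included at this height; the cube at (-3.5, 7) (footprint 10×4.5) is included at this height; the cone at (0.5, 12.5) does not reach this height (z outside [2, 6.5]); After the difference (first − rest): starting from the 16.5×17 cube, the 4×23 cube at (10, 6.5) partially overlaps it — only the 42.00 mm² overlap (of its 92.00 mm²) is removed, clipping the outline; the 10×4.5 cube at (-3.5, 7) partially overlaps it — only the 29.25 mm² overlap (of its 45.00 mm²) is removed, clipping the outline — 1 connected region. Overall, the cross-section is a single solid region. The nearest boundary edge runs (16.50, 0.00)→(0.00, 0.00); distance from the point to it = 0.20 mm. The point is inside the cross-section, 0.20 mm from the nearest boundary — within the 0.5 mm shell band (2 × 0.25).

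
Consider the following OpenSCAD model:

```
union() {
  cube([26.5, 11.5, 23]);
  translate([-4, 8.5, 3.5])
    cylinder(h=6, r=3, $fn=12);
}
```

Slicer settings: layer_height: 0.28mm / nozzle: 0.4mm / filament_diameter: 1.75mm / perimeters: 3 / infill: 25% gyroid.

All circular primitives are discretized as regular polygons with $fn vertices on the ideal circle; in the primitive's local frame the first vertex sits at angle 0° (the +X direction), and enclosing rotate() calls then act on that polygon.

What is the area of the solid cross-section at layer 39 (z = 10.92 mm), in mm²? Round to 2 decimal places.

At z = 10.92 mm: the cube is present — its section is the full 26.5×11.5 rectangle (area 304.75 mm²); the cylinder at (-4, 8.5) does not reach this height (z outside [3.5, 9.5]); Combining (union): only the 26.5×11.5 cube is present, so the union is just that shape — area = 304.75 mm². Overall, the cross-section is a single solid region. Net area = 304.75 mm².

304.75 mm²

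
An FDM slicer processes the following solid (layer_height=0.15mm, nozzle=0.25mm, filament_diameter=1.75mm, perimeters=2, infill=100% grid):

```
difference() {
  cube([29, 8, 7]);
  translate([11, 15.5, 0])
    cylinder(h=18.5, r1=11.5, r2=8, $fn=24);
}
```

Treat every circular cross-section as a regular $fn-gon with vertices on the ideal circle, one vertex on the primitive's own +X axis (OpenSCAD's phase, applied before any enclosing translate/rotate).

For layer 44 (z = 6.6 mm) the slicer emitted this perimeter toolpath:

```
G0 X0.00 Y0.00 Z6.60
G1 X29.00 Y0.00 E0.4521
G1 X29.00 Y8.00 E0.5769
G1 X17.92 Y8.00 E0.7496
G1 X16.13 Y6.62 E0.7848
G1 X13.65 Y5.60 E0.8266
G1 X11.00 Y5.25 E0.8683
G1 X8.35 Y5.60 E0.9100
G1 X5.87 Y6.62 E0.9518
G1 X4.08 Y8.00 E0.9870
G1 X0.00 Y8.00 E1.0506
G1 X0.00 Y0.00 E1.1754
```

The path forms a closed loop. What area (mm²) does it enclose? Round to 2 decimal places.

Apply the shoelace formula to the sequence of (X, Y) vertices; enclosed area = 206.51 mm².

206.51 mm²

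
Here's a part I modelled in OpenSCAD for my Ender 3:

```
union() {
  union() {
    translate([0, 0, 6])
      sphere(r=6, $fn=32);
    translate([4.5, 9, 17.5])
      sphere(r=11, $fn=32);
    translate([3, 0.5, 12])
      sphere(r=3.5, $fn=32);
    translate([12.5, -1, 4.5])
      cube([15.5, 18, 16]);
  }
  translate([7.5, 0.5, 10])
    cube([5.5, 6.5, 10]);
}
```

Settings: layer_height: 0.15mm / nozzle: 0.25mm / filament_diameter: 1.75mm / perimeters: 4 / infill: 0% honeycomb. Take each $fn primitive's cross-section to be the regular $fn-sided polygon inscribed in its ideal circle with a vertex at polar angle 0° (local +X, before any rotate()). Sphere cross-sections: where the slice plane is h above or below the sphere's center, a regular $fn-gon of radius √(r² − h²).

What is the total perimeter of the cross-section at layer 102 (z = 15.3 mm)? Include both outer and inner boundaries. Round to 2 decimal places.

At z = 15.3 mm: the sphere does not reach this height (|z−center|=9.300 > r=6); the r=11 sphere at (4.5, 9) contributes a regular 32-gon of circumradius √(11²−2.2²) = 10.778 (perimeter = 2·32·10.778·sin(180°/32) = 67.61 mm); the r=3.5 sphere at (3, 0.5) slices to a regular 32-gon of circumradius 1.166 (√(r²−h²) with h=3.3 from center) (perimeter = 2·32·1.166·sin(180°/32) = 7.32 mm); the cube at (12.5, -1) is present — its section is the full 15.5×18 rectangle (perimeter 67.00 mm); Combining (union): the regions partially overlap (shared area 31.21 mm²), so the edge portions inside another operand are dropped and the merged outline is re-measured after clipping — boundary = 104.58 mm; the 5.5×6.5 cube at (7.5, 0.5) contributes its full rectangle (perimeter 24.00 mm); Merging all regions: the regions partially overlap (shared area 34.86 mm²), so the edge portions inside another operand are dropped and the merged outline is re-measured after clipping — boundary = 102.71 mm. Overall, the cross-section is a single solid region. Total boundary length (outer) = 102.71 mm.

102.71 mm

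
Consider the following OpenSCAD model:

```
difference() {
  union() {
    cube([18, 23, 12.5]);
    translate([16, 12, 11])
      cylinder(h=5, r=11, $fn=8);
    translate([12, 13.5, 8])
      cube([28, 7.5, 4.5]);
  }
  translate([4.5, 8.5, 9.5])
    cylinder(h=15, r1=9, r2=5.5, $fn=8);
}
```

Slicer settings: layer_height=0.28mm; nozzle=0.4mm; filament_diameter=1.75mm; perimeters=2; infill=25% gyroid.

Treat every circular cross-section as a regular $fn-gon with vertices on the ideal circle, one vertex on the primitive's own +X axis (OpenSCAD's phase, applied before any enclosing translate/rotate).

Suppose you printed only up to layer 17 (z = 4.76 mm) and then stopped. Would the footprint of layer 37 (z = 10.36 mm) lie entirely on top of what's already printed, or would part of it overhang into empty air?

Compare the two slices. At z = 4.76: the cube is present — its section is the full 18×23 rectangle (area 414.00 mm²); the cylinder at (16, 12) does not reach this height (z outside [11, 16]); the cube at (12, 13.5) is not intersected at this z (z outside [8, 12.5]); Taking the union: only the 18×23 cube is present, so the union is just that shape — area = 414.00 mm²; the cone at (4.5, 8.5) does not reach this height (z outside [9.5, 24.5]); Taking the first minus the rest: none of the subtracted shapes is present at this height, so the result so far is unchanged — area = 414.00 mm². At z = 10.36: the 18×23 cube contributes its full rectangle (area 414.00 mm²); the cylinder at (16, 12) is absent (z outside [11, 16]); the 28×7.5 cube at (12, 13.5) contributes its full rectangle (area 210.00 mm²); Combining (union): the regions partially overlap — summed areas 624.00 mm² minus the doubly-counted overlap 45.00 mm² gives 579.00 mm² — area = 579.00 mm²; the cone at (4.5, 8.5) contributes a regular 8-gon of circumradius 8.799 (interpolated between r1=9 and r2=5.5 at t=0.057) (area = (8/2)·8.799²·sin(360°/8) = 219.00 mm²); Subtracting the remaining from the first: starting from the result so far (579.00 mm²), the cone at (4.5, 8.5) partially overlaps it — only the 180.09 mm² overlap (of its 219.00 mm²) is removed, clipping the outline — area = 398.91 mm². Checking containment: at z = 10.36 the cross-section extends beyond the z = 4.76 cross-section by about 165.00 mm².

part overhangs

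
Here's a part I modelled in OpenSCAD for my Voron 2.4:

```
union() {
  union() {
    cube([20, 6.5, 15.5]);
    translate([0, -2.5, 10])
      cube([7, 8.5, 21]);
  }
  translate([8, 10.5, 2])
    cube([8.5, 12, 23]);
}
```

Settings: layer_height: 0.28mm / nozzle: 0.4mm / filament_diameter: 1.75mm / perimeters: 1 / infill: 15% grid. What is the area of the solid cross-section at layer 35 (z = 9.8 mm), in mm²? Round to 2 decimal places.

At z = 9.8 mm: the cube is present — its section is the full 20×6.5 rectangle (area 130.00 mm²); the cube at (0, -2.5) is not intersected at this z (z outside [10, 31]); Merging all regions: only the 20×6.5 cube is present, so the union is just that shape — area = 130.00 mm²; the cube at (8, 10.5) (footprint 8.5×12) is included at this height (area 102.00 mm²); Merging all regions: the 2 present regions are separate (no shared area or edge), so areas and boundary lengths simply add and each stays a separate island — area = 232.00 mm². Overall, the cross-section has 2 separate islands. Net area = 232.00 mm².

232.00 mm²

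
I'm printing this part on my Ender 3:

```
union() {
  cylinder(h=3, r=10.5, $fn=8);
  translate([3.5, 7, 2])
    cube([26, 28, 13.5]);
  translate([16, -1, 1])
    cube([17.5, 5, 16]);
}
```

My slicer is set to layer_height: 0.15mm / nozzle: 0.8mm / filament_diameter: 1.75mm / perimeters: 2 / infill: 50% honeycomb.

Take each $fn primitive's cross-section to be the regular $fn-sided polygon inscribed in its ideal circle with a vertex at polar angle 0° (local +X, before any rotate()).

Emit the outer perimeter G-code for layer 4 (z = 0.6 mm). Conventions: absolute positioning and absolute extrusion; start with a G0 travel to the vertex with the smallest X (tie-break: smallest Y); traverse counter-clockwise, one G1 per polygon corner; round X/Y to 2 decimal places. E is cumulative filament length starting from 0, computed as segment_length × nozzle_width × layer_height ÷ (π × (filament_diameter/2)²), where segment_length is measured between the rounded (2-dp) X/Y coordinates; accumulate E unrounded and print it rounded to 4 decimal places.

G0 X-10.50 Y0.00 Z0.60
G1 X-7.42 Y-7.42 E0.4008
G1 X0.00 Y-10.50 E0.8016
G1 X7.42 Y-7.42 E1.2024
G1 X10.50 Y0.00 E1.6032
G1 X7.42 Y7.42 E2.0041
G1 X0.00 Y10.50 E2.4049
G1 X-7.42 Y7.42 E2.8057
G1 X-10.50 Y0.00 E3.2065

At z = 0.6 mm: the r=10.5 cylinder gives a regular 8-gon of circumradius 10.5 (constant along its height); the cube at (3.5, 7) is not intersected at this z (z outside [2, 15.5]); the cube at (16, -1) does not reach this height (z outside [1, 17]); Combining (union): only the r=10.5 cylinder is present, so the union is just that shape — 1 connected region. The outline is a single polygon with 8 vertices. Extrusion per mm of travel: 0.8 × 0.15 / (π × 0.875²) = 0.049890. Accumulating E over each segment gives final E = 3.2065.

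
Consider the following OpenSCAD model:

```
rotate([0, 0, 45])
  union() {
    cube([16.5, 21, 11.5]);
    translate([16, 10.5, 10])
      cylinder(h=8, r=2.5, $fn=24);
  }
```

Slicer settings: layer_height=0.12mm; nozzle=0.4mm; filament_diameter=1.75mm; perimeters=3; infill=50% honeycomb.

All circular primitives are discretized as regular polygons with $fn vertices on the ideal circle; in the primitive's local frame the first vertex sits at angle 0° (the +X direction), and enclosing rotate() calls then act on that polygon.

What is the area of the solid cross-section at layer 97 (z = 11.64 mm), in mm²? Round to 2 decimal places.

19.41 mm²

At z = 11.64 mm: the cube is absent (z outside [0, 11.5]); the r=2.5 cylinder at (16, 10.5) gives a regular 24-gon of circumradius 2.5 (constant along its height) (area = (24/2)·2.500²·sin(360°/24) = 19.41 mm²); Taking the union: only the r=2.5 cylinder at (16, 10.5) is present, so the union is just that shape — area = 19.41 mm²; (rotated 45° about Z; rotation is an isometry so areas/perimeters/island counts are preserved). Overall, the cross-section is a single solid region. Net area = 19.41 mm².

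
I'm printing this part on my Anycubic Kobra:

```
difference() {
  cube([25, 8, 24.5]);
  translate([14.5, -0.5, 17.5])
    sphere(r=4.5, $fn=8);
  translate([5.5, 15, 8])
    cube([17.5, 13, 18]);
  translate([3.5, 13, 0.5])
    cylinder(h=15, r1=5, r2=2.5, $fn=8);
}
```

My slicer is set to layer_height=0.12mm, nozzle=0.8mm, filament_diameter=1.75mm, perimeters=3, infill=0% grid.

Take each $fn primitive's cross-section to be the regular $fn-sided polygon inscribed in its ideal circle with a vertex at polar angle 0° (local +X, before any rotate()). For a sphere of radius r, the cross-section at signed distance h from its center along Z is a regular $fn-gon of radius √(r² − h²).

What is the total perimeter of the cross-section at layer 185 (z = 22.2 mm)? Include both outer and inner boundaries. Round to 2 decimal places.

At z = 22.2 mm: the cube (footprint 25×8) is included at this height (perimeter 66.00 mm); the sphere at (14.5, -0.5) does not reach this height (|z−center|=4.700 > r=4.5); the cube at (5.5, 15) (footprint 17.5×13) is included at this height (perimeter 61.00 mm); the cone at (3.5, 13) is absent (z outside [0.5, 15.5]); After the difference (first − rest): starting from the 25×8 cube, the 17.5×13 cube at (5.5, 15) misses the remaining region (no effect) — boundary = 66.00 mm. Overall, the cross-section is a single solid region. Total boundary length (outer) = 66.00 mm.

66.00 mm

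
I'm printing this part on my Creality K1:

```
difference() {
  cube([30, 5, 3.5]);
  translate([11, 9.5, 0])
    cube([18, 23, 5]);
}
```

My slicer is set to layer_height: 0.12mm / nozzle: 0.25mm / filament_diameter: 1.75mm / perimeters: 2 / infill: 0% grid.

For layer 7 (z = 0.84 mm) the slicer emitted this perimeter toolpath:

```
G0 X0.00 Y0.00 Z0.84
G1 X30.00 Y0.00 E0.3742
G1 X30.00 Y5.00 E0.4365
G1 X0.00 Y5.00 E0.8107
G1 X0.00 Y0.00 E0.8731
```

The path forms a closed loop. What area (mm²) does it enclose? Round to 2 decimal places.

150.00 mm²

Apply the shoelace formula to the sequence of (X, Y) vertices; enclosed area = 150.00 mm².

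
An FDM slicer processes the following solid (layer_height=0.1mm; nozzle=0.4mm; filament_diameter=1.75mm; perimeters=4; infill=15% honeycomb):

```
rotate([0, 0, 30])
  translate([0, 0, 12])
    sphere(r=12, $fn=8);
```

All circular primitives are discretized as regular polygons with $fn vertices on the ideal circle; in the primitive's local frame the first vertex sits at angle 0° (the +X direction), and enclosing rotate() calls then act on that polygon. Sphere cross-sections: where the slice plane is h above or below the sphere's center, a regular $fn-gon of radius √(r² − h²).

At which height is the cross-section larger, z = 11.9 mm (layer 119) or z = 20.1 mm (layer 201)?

layer 119 (z = 11.9 mm)

Layer 119 (z = 11.9): the sphere: section is a regular 8-gon, circumradius = √(r²−h²) = √(12²−0.1²) = 12.000 (area = (8/2)·12.000²·sin(360°/8) = 407.27 mm²); (rotated 30° about Z; rotation is an isometry so areas/perimeters/island counts are preserved). So its area = 407.27 mm². Layer 201 (z = 20.1): the r=12 sphere slices to a regular 8-gon of circumradius 8.854 (√(r²−h²) with h=8.1 from center) (area = (8/2)·8.854²·sin(360°/8) = 221.72 mm²); (rotated 30° about Z; rotation is an isometry so areas/perimeters/island counts are preserved). So its area = 221.72 mm². Layer 119 is larger (407.27 vs 221.72 mm²).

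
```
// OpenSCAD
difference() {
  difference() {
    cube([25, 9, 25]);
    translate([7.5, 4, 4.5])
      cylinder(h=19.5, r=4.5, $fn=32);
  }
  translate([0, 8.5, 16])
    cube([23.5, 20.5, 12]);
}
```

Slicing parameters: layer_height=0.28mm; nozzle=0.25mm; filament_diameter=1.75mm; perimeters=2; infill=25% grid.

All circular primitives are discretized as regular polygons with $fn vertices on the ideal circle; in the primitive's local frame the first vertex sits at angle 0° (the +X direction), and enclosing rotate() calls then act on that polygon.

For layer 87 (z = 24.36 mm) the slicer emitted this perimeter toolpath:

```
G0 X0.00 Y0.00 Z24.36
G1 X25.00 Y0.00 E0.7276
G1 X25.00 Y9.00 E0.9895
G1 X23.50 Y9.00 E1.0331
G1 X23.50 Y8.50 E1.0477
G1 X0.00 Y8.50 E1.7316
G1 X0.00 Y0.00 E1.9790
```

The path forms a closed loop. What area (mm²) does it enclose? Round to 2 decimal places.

Apply the shoelace formula to the sequence of (X, Y) vertices; enclosed area = 213.25 mm².

213.25 mm²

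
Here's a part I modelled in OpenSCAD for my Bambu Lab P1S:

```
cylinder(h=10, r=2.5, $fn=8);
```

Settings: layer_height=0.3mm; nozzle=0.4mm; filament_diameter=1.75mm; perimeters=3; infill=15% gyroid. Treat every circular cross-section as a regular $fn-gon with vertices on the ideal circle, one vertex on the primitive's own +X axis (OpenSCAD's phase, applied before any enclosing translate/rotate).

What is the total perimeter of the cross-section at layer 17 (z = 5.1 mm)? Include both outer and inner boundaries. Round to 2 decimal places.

15.31 mm

At z = 5.1 mm: the r=2.5 cylinder contributes a regular 8-gon of circumradius 2.5 (perimeter = 2·8·2.500·sin(180°/8) = 15.31 mm). Overall, the cross-section is a single solid region. Total boundary length (outer) = 15.31 mm.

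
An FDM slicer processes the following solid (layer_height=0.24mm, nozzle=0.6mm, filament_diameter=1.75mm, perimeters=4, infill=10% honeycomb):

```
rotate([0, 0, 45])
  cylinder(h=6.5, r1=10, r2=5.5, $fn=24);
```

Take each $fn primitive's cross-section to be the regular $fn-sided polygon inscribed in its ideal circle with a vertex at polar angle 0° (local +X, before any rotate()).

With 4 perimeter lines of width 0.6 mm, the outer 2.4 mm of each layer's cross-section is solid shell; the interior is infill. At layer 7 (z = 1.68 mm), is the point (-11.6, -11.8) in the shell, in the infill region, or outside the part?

At z = 1.68 mm: the cone: at t=0.258 of its height the radius interpolates to r₁+(r₂−r₁)t = 8.837, giving a regular 24-gon of that circumradius; (whole slice rotated 45° about Z — lengths, areas and connectivity unchanged). Overall, the cross-section is a single solid region. Undo the 45° rotation: the query point maps to (-16.546, -0.141) in the un-rotated model frame. The nearest boundary edge runs (-8.54, 2.29)→(-8.84, 0.00); distance from the point to it = 7.71 mm. The point is not inside any of the regions above, so it lies outside the cross-section (7.71 mm from the nearest boundary).

outside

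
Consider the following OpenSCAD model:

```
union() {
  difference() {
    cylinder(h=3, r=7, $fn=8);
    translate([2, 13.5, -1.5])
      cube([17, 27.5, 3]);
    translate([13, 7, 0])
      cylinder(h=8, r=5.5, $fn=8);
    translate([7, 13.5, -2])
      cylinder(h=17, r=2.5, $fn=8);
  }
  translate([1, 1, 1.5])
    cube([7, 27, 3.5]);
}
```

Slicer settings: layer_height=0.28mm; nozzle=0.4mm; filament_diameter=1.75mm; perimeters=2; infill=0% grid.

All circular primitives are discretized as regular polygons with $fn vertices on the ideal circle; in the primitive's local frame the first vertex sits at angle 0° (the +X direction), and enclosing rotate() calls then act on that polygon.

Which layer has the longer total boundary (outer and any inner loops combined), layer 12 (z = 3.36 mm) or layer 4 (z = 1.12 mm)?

Layer 12 (z = 3.36): the cylinder is not intersected at this z (z outside [0, 3]); the cube at (2, 13.5) does not reach this height (z outside [-1.5, 1.5]); the r=5.5 cylinder at (13, 7) contributes a regular 8-gon of circumradius 5.5 (perimeter = 2·8·5.500·sin(180°/8) = 33.68 mm); the r=2.5 cylinder at (7, 13.5) gives a regular 8-gon of circumradius 2.5 (constant along its height) (perimeter = 2·8·2.500·sin(180°/8) = 15.31 mm); Subtracting the remaining from the first: the first operand is absent here, so nothing remains; the 7×27 cube at (1, 1) contributes its full rectangle (perimeter 68.00 mm); Merging all regions: only the 7×27 cube at (1, 1) is present, so the union is just that shape — boundary = 68.00 mm. So its perimeter = 68.00 mm. Layer 4 (z = 1.12): the r=7 cylinder gives a regular 8-gon of circumradius 7 (constant along its height) (perimeter = 2·8·7.000·sin(180°/8) = 42.86 mm); the 17×27.5 cube at (2, 13.5) contributes its full rectangle (perimeter 89.00 mm); the cylinder at (13, 7): section is a regular 8-gon, circumradius r=5.5 (perimeter = 2·8·5.500·sin(180°/8) = 33.68 mm); the r=2.5 cylinder at (7, 13.5) gives a regular 8-gon of circumradius 2.5 (constant along its height) (perimeter = 2·8·2.500·sin(180°/8) = 15.31 mm); Subtracting the remaining from the first: starting from the r=7 cylinder, the 17×27.5 cube at (2, 13.5) misses the remaining region (no effect); the r=5.5 cylinder at (13, 7) misses the remaining region (no effect); the r=2.5 cylinder at (7, 13.5) misses the remaining region (no effect) — boundary = 42.86 mm; the cube at (1, 1) is not intersected at this z (z outside [1.5, 5]); Merging all regions: only that combined region is present, so the union is just that shape — boundary = 42.86 mm. So its perimeter = 42.86 mm. Layer 12 is larger (68.00 vs 42.86 mm).

layer 12 (z = 3.36 mm)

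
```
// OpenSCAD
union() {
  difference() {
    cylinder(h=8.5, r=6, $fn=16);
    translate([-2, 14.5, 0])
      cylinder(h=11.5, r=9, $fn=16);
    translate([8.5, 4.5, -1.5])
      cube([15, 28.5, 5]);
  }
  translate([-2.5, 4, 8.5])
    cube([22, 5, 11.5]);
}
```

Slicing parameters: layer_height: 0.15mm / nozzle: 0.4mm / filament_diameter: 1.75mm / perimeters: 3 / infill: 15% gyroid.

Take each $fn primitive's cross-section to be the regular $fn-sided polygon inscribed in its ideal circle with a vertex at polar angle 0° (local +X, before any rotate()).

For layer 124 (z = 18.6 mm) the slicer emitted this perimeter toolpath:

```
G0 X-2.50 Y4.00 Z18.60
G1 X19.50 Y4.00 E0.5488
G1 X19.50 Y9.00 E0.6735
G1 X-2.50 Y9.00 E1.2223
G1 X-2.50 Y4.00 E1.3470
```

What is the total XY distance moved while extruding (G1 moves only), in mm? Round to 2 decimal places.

54.00 mm

Sum the Euclidean lengths of each G1 segment: total = 54.00 mm.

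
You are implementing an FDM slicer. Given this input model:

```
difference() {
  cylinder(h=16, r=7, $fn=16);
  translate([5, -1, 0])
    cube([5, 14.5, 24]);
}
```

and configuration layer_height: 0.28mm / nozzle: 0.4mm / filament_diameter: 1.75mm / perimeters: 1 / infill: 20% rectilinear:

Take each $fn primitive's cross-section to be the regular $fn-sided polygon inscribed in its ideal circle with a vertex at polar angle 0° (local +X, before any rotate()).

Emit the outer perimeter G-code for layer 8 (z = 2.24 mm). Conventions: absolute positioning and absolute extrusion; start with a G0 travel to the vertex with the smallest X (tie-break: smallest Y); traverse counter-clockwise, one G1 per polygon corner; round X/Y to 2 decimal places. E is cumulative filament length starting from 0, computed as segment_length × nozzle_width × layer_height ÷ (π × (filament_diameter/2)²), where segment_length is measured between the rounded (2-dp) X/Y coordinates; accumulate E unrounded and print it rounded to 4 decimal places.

At z = 2.24 mm: the r=7 cylinder gives a regular 16-gon of circumradius 7 (constant along its height); the cube at (5, -1) (footprint 5×14.5) is included at this height; Subtracting the remaining from the first: starting from the r=7 cylinder, the 5×14.5 cube at (5, -1) partially overlaps it — only the 8.16 mm² overlap (of its 72.50 mm²) is removed, clipping the outline — 1 connected region. The outline is a single polygon with 17 vertices. Extrusion per mm of travel: 0.4 × 0.28 / (π × 0.875²) = 0.046564. Accumulating E over each segment gives final E = 2.0950.

G0 X-7.00 Y0.00 Z2.24
G1 X-6.47 Y-2.68 E0.1272
G1 X-4.95 Y-4.95 E0.2544
G1 X-2.68 Y-6.47 E0.3816
G1 X0.00 Y-7.00 E0.5088
G1 X2.68 Y-6.47 E0.6360
G1 X4.95 Y-4.95 E0.7633
G1 X6.47 Y-2.68 E0.8905
G1 X6.80 Y-1.00 E0.9702
G1 X5.00 Y-1.00 E1.0540
G1 X5.00 Y4.87 E1.3273
G1 X4.95 Y4.95 E1.3317
G1 X2.68 Y6.47 E1.4589
G1 X0.00 Y7.00 E1.5861
G1 X-2.68 Y6.47 E1.7134
G1 X-4.95 Y4.95 E1.8406
G1 X-6.47 Y2.68 E1.9678
G1 X-7.00 Y0.00 E2.0950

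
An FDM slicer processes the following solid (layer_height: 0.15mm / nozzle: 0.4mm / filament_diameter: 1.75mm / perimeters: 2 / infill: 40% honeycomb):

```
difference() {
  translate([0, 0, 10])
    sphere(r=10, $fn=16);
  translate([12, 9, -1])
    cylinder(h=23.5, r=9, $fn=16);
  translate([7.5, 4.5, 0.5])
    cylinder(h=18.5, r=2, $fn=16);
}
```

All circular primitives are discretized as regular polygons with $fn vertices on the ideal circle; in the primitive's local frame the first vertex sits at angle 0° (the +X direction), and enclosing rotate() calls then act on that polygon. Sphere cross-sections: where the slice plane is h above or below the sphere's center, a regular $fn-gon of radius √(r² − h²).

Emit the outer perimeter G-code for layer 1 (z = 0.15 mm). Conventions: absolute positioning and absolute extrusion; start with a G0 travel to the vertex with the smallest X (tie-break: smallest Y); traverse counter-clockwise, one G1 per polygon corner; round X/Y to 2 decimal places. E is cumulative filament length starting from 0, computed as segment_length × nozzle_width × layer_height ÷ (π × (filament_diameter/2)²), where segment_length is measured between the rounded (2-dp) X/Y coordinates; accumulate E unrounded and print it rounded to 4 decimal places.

At z = 0.15 mm: the r=10 sphere contributes a regular 16-gon of circumradius √(10²−9.85²) = 1.726; the cylinder at (12, 9): section is a regular 16-gon, circumradius r=9; the cylinder at (7.5, 4.5) does not reach this height (z outside [0.5, 19]); Subtracting the remaining from the first: starting from the r=10 sphere, the r=9 cylinder at (12, 9) misses the remaining region (no effect) — 1 connected region. The outline is a single polygon with 16 vertices. Extrusion per mm of travel: 0.4 × 0.15 / (π × 0.875²) = 0.024945. Accumulating E over each segment gives final E = 0.2686.

G0 X-1.73 Y0.00 Z0.15
G1 X-1.59 Y-0.66 E0.0168
G1 X-1.22 Y-1.22 E0.0336
G1 X-0.66 Y-1.59 E0.0503
G1 X0.00 Y-1.73 E0.0671
G1 X0.66 Y-1.59 E0.0840
G1 X1.22 Y-1.22 E0.1007
G1 X1.59 Y-0.66 E0.1175
G1 X1.73 Y0.00 E0.1343
G1 X1.59 Y0.66 E0.1511
G1 X1.22 Y1.22 E0.1679
G1 X0.66 Y1.59 E0.1846
G1 X0.00 Y1.73 E0.2014
G1 X-0.66 Y1.59 E0.2183
G1 X-1.22 Y1.22 E0.2350
G1 X-1.59 Y0.66 E0.2518
G1 X-1.73 Y0.00 E0.2686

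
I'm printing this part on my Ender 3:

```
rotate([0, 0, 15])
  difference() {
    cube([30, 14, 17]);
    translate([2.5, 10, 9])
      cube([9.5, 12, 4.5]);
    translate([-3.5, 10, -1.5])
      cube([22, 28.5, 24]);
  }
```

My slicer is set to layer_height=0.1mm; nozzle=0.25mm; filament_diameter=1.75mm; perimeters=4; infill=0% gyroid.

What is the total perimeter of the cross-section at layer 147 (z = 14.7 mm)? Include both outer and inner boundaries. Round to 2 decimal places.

88.00 mm

At z = 14.7 mm: the cube is present — its section is the full 30×14 rectangle (perimeter 88.00 mm); the cube at (2.5, 10) is not intersected at this z (z outside [9, 13.5]); the 22×28.5 cube at (-3.5, 10) contributes its full rectangle (perimeter 101.00 mm); Taking the first minus the rest: starting from the 30×14 cube, the 22×28.5 cube at (-3.5, 10) partially overlaps it — only the 74.00 mm² overlap (of its 627.00 mm²) is removed, clipping the outline — boundary = 88.00 mm; (whole slice rotated 15° about Z — lengths, areas and connectivity unchanged). Overall, the cross-section is a single solid region. Total boundary length (outer) = 88.00 mm.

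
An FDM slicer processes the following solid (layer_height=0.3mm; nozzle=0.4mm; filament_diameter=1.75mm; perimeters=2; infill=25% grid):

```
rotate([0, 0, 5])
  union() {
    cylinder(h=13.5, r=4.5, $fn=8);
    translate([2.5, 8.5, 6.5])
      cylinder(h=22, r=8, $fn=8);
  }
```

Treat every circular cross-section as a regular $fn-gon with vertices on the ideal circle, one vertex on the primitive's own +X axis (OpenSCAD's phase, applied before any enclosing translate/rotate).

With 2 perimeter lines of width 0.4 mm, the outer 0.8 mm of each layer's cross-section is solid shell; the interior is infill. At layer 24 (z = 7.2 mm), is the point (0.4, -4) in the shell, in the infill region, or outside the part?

shell

At z = 7.2 mm: the r=4.5 cylinder contributes a regular 8-gon of circumradius 4.5; the r=8 cylinder at (2.5, 8.5) contributes a regular 8-gon of circumradius 8; Combining (union): the regions partially overlap (shared area 15.50 mm²), so overlapping operands fuse into one piece — 1 connected region; (whole slice rotated 5° about Z — lengths, areas and connectivity unchanged). Overall, the cross-section is a single solid region. Undo the 5° rotation: the query point maps to (0.050, -4.020) in the un-rotated model frame. The nearest boundary edge runs (3.18, -3.18)→(-0.00, -4.50); distance from the point to it = 0.42 mm. The point is inside the cross-section, 0.42 mm from the nearest boundary — within the 0.8 mm shell band (2 × 0.4).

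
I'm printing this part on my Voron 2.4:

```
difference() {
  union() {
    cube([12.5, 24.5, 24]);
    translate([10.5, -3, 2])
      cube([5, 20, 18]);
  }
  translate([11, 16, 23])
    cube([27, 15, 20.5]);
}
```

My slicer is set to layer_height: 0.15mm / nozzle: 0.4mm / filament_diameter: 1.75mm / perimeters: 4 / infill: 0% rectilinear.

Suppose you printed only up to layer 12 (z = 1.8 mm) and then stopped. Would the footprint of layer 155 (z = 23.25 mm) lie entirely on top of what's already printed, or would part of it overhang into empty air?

Compare the two slices. At z = 1.8: the cube is present — its section is the full 12.5×24.5 rectangle (area 306.25 mm²); the cube at (10.5, -3) does not reach this height (z outside [2, 20]); Taking the union: only the 12.5×24.5 cube is present, so the union is just that shape — area = 306.25 mm²; the cube at (11, 16) is absent (z outside [23, 43.5]); Taking the first minus the rest: none of the subtracted shapes is present at this height, so that combined region is unchanged — area = 306.25 mm². At z = 23.25: the cube (footprint 12.5×24.5) is included at this height (area 306.25 mm²); the cube at (10.5, -3) does not reach this height (z outside [2, 20]); Taking the union: only the 12.5×24.5 cube is present, so the union is just that shape — area = 306.25 mm²; the 27×15 cube at (11, 16) contributes its full rectangle (area 405.00 mm²); Subtracting the remaining from the first: starting from the result so far (306.25 mm²), the 27×15 cube at (11, 16) partially overlaps it — only the 12.75 mm² overlap (of its 405.00 mm²) is removed, clipping the outline — area = 293.50 mm². Checking containment: the cross-section at z = 23.25 is a subset of the cross-section at z = 1.8.

entirely on top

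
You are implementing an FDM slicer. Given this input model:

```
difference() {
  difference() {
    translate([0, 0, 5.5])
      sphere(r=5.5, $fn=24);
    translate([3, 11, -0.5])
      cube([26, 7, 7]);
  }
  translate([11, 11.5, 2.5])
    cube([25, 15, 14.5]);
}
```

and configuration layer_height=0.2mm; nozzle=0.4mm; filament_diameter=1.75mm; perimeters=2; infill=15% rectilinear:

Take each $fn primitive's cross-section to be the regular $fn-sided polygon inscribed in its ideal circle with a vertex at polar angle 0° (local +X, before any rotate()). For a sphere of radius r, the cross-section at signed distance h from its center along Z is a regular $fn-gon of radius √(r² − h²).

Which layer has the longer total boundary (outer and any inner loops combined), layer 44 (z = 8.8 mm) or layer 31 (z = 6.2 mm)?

layer 31 (z = 6.2 mm)

Layer 44 (z = 8.8): the r=5.5 sphere slices to a regular 24-gon of circumradius 4.400 (√(r²−h²) with h=3.3 from center) (perimeter = 2·24·4.400·sin(180°/24) = 27.57 mm); the cube at (3, 11) does not reach this height (z outside [-0.5, 6.5]); Subtracting the remaining from the first: none of the subtracted shapes is present at this height, so the r=5.5 sphere is unchanged — boundary = 27.57 mm; the cube at (11, 11.5) is present — its section is the full 25×15 rectangle (perimeter 80.00 mm); Subtracting the remaining from the first: starting from that combined region, the 25×15 cube at (11, 11.5) misses the remaining region (no effect) — boundary = 27.57 mm. So its perimeter = 27.57 mm. Layer 31 (z = 6.2): the r=5.5 sphere slices to a regular 24-gon of circumradius 5.455 (√(r²−h²) with h=0.7 from center) (perimeter = 2·24·5.455·sin(180°/24) = 34.18 mm); the 26×7 cube at (3, 11) contributes its full rectangle (perimeter 66.00 mm); After the difference (first − rest): starting from the r=5.5 sphere, the 26×7 cube at (3, 11) misses the remaining region (no effect) — boundary = 34.18 mm; the 25×15 cube at (11, 11.5) contributes its full rectangle (perimeter 80.00 mm); Subtracting the remaining from the first: starting from the result so far, the 25×15 cube at (11, 11.5) misses the remaining region (no effect) — boundary = 34.18 mm. So its perimeter = 34.18 mm. Layer 31 is larger (34.18 vs 27.57 mm).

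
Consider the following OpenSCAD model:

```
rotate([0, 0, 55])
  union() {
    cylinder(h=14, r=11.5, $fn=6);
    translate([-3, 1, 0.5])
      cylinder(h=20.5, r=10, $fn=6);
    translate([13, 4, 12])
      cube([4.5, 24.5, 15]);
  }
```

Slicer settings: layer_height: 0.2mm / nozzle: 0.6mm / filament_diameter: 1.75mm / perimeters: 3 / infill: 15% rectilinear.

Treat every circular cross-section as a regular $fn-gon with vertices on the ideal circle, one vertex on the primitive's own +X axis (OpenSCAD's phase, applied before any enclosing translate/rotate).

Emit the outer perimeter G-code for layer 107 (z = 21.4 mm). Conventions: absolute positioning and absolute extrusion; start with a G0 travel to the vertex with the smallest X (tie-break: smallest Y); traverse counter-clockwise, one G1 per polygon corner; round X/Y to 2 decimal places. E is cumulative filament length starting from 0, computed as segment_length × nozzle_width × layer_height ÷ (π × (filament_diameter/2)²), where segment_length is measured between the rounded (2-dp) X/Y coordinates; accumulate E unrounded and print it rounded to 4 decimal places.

G0 X-15.89 Y27.00 Z21.40
G1 X4.18 Y12.94 E1.2226
G1 X6.76 Y16.63 E1.4472
G1 X-13.31 Y30.68 E2.6694
G1 X-15.89 Y27.00 E2.8937

At z = 21.4 mm: the cylinder is not intersected at this z (z outside [0, 14]); the cylinder at (-3, 1) does not reach this height (z outside [0.5, 21]); the 4.5×24.5 cube at (13, 4) contributes its full rectangle; Taking the union: only the 4.5×24.5 cube at (13, 4) is present, so the union is just that shape — 1 connected region; (rotated 55° about Z; rotation is an isometry so areas/perimeters/island counts are preserved). The outline is a single polygon with 4 vertices. Extrusion per mm of travel: 0.6 × 0.2 / (π × 0.875²) = 0.049890. Accumulating E over each segment gives final E = 2.8937.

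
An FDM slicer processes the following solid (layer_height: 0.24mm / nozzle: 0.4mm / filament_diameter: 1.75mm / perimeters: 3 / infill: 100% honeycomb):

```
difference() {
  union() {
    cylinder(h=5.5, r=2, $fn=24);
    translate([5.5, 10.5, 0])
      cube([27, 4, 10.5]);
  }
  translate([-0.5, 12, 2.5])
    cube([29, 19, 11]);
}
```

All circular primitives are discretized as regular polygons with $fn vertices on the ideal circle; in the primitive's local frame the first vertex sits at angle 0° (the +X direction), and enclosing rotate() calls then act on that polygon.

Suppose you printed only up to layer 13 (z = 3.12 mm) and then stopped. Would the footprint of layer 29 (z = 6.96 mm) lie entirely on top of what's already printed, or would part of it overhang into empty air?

Compare the two slices. At z = 3.12: the r=2 cylinder gives a regular 24-gon of circumradius 2 (constant along its height) (area = (24/2)·2.000²·sin(360°/24) = 12.42 mm²); the cube at (5.5, 10.5) (footprint 27×4) is included at this height (area 108.00 mm²); Taking the union: the 2 present regions are separate (no shared area or edge), so areas and boundary lengths simply add and each stays a separate island — area = 120.42 mm²; the cube at (-0.5, 12) (footprint 29×19) is included at this height (area 551.00 mm²); Taking the first minus the rest: starting from that combined region (120.42 mm²), the 29×19 cube at (-0.5, 12) partially overlaps it — only the 57.50 mm² overlap (of its 551.00 mm²) is removed, clipping the outline — area = 62.92 mm². At z = 6.96: the cylinder does not reach this height (z outside [0, 5.5]); the 27×4 cube at (5.5, 10.5) contributes its full rectangle (area 108.00 mm²); Merging all regions: only the 27×4 cube at (5.5, 10.5) is present, so the union is just that shape — area = 108.00 mm²; the cube at (-0.5, 12) (footprint 29×19) is included at this height (area 551.00 mm²); Subtracting the remaining from the first: starting from that combined region (108.00 mm²), the 29×19 cube at (-0.5, 12) partially overlaps it — only the 57.50 mm² overlap (of its 551.00 mm²) is removed, clipping the outline — area = 50.50 mm². Checking containment: the cross-section at z = 6.96 is a subset of the cross-section at z = 3.12.

entirely on top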